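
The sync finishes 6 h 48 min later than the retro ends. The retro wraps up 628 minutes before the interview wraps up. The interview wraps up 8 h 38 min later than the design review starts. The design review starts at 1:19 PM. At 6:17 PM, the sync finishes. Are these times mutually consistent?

Yes

The interview ends at 1:19 PM + 518 min = 9:57 PM.
The retro ends at 9:57 PM − 628 min = 11:29 AM.
The sync ends at 11:29 AM + 408 min = 6:17 PM.
That matches the stated 6:17 PM, so the schedule is consistent.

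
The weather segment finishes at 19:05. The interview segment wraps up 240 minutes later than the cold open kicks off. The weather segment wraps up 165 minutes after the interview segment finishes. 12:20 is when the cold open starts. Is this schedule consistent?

The interview segment ends at 12:20 + 240 min = 16:20.
The weather segment ends at 16:20 + 165 min = 19:05.
That matches the stated 19:05, so the schedule is consistent.

Yes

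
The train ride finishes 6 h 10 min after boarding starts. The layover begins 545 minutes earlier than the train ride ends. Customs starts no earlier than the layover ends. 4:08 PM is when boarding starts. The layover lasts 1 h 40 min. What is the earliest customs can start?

2:53 PM

The train ride ends at 4:08 PM + 370 min = 10:18 PM.
The layover starts at 10:18 PM − 545 min = 1:13 PM.
The layover ends at 1:13 PM + 100 min = 2:53 PM.
Customs is bounded by the layover, so the earliest it can start is 2:53 PM.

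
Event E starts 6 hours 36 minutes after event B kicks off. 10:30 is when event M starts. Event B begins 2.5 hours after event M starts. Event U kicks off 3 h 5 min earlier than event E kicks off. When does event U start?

16:31

Event B starts at 10:30 + 150 min = 13:00.
Event E starts at 13:00 + 396 min = 19:36.
Event U starts at 19:36 − 185 min = 16:31.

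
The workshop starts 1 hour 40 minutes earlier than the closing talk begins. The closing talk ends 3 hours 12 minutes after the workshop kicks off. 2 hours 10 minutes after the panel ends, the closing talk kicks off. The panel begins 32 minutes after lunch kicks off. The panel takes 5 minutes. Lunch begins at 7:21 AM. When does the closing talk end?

11:40 AM

The panel starts at 7:21 AM + 32 min = 7:53 AM.
The panel ends at 7:53 AM + 5 min = 7:58 AM.
The closing talk starts at 7:58 AM + 130 min = 10:08 AM.
The workshop starts at 10:08 AM − 100 min = 8:28 AM.
The closing talk ends at 8:28 AM + 192 min = 11:40 AM.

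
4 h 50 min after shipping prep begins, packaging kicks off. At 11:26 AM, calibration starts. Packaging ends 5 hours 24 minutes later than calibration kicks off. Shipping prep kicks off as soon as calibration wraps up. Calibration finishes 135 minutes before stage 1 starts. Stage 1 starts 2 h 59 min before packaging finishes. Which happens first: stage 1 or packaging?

stage 1

Packaging ends at 11:26 AM + 324 min = 4:50 PM.
Stage 1 starts at 4:50 PM − 179 min = 1:51 PM.
Calibration ends at 1:51 PM − 135 min = 11:36 AM.
So shipping prep starts at 11:36 AM.
Packaging starts at 11:36 AM + 290 min = 4:26 PM.
Stage 1 starts at 1:51 PM and packaging starts at 4:26 PM, so stage 1 is first.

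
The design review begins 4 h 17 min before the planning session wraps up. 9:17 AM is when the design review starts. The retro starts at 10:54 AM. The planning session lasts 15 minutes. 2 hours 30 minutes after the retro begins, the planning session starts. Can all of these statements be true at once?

No

The planning session starts at 10:54 AM + 150 min = 1:24 PM.
The planning session ends at 1:24 PM + 15 min = 1:39 PM.
The design review starts at 1:39 PM − 257 min = 9:22 AM.
But the design review is also said to start at 9:17 AM — a 5-minute conflict.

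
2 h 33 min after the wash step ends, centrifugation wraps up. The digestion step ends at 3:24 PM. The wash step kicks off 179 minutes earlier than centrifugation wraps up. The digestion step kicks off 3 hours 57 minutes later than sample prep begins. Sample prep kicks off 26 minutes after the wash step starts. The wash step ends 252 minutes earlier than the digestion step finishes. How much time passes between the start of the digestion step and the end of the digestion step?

15 minutes

The wash step ends at 3:24 PM − 252 min = 11:12 AM.
Centrifugation ends at 11:12 AM + 153 min = 1:45 PM.
The wash step starts at 1:45 PM − 179 min = 10:46 AM.
Sample prep starts at 10:46 AM + 26 min = 11:12 AM.
The digestion step starts at 11:12 AM + 237 min = 3:09 PM.
From 3:09 PM to 3:24 PM is 15 minutes.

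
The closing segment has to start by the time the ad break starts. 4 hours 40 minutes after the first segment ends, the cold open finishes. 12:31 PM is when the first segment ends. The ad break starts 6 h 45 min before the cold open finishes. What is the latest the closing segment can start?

10:26 AM

The cold open ends at 12:31 PM + 280 min = 5:11 PM.
The ad break starts at 5:11 PM − 405 min = 10:26 AM.
The closing segment is bounded by the ad break, so the latest it can start is 10:26 AM.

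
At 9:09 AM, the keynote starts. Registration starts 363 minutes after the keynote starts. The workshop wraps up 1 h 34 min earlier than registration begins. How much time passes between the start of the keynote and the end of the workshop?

269 minutes

Registration starts at 9:09 AM + 363 min = 3:12 PM.
The workshop ends at 3:12 PM − 94 min = 1:38 PM.
From 9:09 AM to 1:38 PM is 269 minutes.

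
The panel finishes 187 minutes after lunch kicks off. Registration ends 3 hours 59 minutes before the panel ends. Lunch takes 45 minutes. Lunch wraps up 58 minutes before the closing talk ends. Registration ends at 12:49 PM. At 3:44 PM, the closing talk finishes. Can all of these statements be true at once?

No

Lunch ends at 3:44 PM − 58 min = 2:46 PM.
Lunch starts at 2:46 PM − 45 min = 2:01 PM.
The panel ends at 2:01 PM + 187 min = 5:08 PM.
Registration ends at 5:08 PM − 239 min = 1:09 PM.
But registration is also said to end at 12:49 PM — a 20-minute conflict.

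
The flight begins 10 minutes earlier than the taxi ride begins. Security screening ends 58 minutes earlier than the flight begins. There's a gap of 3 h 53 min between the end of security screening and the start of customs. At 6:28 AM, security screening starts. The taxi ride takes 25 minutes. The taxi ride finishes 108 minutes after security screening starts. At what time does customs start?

10:36 AM

The taxi ride ends at 6:28 AM + 108 min = 8:16 AM.
The taxi ride starts at 8:16 AM − 25 min = 7:51 AM.
The flight starts at 7:51 AM − 10 min = 7:41 AM.
Security screening ends at 7:41 AM − 58 min = 6:43 AM.
Customs starts at 6:43 AM + 233 min = 10:36 AM.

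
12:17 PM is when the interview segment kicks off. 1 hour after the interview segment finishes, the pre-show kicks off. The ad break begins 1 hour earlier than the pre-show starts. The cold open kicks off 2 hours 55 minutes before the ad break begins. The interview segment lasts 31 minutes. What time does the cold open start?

9:53 AM

The interview segment ends at 12:17 PM + 31 min = 12:48 PM.
The pre-show starts at 12:48 PM + 60 min = 1:48 PM.
The ad break starts at 1:48 PM − 60 min = 12:48 PM.
The cold open starts at 12:48 PM − 175 min = 9:53 AM.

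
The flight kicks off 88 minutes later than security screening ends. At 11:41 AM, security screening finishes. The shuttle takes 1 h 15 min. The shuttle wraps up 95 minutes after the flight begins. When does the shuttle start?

1:29 PM

The flight starts at 11:41 AM + 88 min = 1:09 PM.
The shuttle ends at 1:09 PM + 95 min = 2:44 PM.
The shuttle starts at 2:44 PM − 75 min = 1:29 PM.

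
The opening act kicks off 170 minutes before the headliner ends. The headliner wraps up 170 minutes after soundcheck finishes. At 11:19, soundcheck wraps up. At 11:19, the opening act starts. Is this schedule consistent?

The headliner ends at 11:19 + 170 min = 14:09.
The opening act starts at 14:09 − 170 min = 11:19.
That matches the stated 11:19, so the schedule is consistent.

Yes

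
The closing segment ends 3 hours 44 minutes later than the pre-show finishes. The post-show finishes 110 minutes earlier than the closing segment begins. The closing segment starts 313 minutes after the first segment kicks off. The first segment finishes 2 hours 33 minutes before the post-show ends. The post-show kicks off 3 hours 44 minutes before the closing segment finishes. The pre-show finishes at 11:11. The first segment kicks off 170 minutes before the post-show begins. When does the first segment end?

09:11

The closing segment ends at 11:11 + 224 min = 14:55.
The post-show starts at 14:55 − 224 min = 11:11.
The first segment starts at 11:11 − 170 min = 08:21.
The closing segment starts at 08:21 + 313 min = 13:34.
The post-show ends at 13:34 − 110 min = 11:44.
The first segment ends at 11:44 − 153 min = 09:11.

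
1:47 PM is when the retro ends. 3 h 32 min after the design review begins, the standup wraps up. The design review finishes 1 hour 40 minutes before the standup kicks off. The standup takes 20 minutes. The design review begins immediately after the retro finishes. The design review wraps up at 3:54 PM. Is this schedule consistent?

No

The design review starts at 1:47 PM.
The standup ends at 1:47 PM + 212 min = 5:19 PM.
The standup starts at 5:19 PM − 20 min = 4:59 PM.
The design review ends at 4:59 PM − 100 min = 3:19 PM.
But the design review is also said to end at 3:54 PM — a 35-minute conflict.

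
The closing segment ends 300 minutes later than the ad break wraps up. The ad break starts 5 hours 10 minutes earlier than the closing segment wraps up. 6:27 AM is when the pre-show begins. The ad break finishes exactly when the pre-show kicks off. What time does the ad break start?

The ad break ends at 6:27 AM.
The closing segment ends at 6:27 AM + 300 min = 11:27 AM.
The ad break starts at 11:27 AM − 310 min = 6:17 AM.

6:17 AM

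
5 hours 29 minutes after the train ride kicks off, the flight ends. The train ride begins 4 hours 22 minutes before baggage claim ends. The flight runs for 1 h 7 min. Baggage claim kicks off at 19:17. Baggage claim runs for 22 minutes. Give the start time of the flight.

19:39

Baggage claim ends at 19:17 + 22 min = 19:39.
The train ride starts at 19:39 − 262 min = 15:17.
The flight ends at 15:17 + 329 min = 20:46.
The flight starts at 20:46 − 67 min = 19:39.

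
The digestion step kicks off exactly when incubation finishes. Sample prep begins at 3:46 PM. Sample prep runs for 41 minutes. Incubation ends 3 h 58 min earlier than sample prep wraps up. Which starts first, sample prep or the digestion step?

Sample prep ends at 3:46 PM + 41 min = 4:27 PM.
Incubation ends at 4:27 PM − 238 min = 12:29 PM.
So the digestion step starts at 12:29 PM.
Sample prep starts at 3:46 PM and the digestion step starts at 12:29 PM, so the digestion step is first.

the digestion step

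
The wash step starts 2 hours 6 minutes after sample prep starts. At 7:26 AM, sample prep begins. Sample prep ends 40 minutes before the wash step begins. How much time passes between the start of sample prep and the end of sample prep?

The wash step starts at 7:26 AM + 126 min = 9:32 AM.
Sample prep ends at 9:32 AM − 40 min = 8:52 AM.
From 7:26 AM to 8:52 AM is 1 h 26 min.

1 h 26 min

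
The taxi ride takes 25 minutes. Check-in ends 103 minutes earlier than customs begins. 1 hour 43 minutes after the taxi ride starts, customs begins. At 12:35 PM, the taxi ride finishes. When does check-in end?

The taxi ride starts at 12:35 PM − 25 min = 12:10 PM.
Customs starts at 12:10 PM + 103 min = 1:53 PM.
Check-in ends at 1:53 PM − 103 min = 12:10 PM.

12:10 PM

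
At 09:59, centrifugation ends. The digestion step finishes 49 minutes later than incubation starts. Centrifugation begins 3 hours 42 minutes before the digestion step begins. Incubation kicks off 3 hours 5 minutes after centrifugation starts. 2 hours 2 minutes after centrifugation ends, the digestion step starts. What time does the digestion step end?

The digestion step starts at 09:59 + 122 min = 12:01.
Centrifugation starts at 12:01 − 222 min = 08:19.
Incubation starts at 08:19 + 185 min = 11:24.
The digestion step ends at 11:24 + 49 min = 12:13.

12:13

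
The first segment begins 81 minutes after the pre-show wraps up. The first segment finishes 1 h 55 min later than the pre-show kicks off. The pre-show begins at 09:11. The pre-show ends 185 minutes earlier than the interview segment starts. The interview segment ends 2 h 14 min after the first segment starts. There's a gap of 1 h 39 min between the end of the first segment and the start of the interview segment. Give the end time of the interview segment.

The first segment ends at 09:11 + 115 min = 11:06.
The interview segment starts at 11:06 + 99 min = 12:45.
The pre-show ends at 12:45 − 185 min = 09:40.
The first segment starts at 09:40 + 81 min = 11:01.
The interview segment ends at 11:01 + 134 min = 13:15.

13:15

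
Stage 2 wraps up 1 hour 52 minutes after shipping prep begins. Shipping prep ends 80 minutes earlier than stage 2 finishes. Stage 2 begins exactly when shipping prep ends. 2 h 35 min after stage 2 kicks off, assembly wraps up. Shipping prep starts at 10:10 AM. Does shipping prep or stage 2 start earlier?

shipping prep

Stage 2 ends at 10:10 AM + 112 min = 12:02 PM.
Shipping prep ends at 12:02 PM − 80 min = 10:42 AM.
So stage 2 starts at 10:42 AM.
Shipping prep starts at 10:10 AM and stage 2 starts at 10:42 AM, so shipping prep is first.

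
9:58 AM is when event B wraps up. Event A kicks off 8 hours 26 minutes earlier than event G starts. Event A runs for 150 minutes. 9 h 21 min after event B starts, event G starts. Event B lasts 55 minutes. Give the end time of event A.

12:28 PM

Event B starts at 9:58 AM − 55 min = 9:03 AM.
Event G starts at 9:03 AM + 561 min = 6:24 PM.
Event A starts at 6:24 PM − 506 min = 9:58 AM.
Event A ends at 9:58 AM + 150 min = 12:28 PM.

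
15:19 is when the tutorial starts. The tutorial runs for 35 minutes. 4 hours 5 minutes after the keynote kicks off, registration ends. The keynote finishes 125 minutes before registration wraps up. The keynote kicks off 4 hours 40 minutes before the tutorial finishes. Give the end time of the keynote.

The tutorial ends at 15:19 + 35 min = 15:54.
The keynote starts at 15:54 − 280 min = 11:14.
Registration ends at 11:14 + 245 min = 15:19.
The keynote ends at 15:19 − 125 min = 13:14.

13:14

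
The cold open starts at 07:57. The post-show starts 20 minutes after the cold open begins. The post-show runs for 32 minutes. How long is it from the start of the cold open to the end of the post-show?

52 minutes

The post-show starts at 07:57 + 20 min = 08:17.
The post-show ends at 08:17 + 32 min = 08:49.
From 07:57 to 08:49 is 52 minutes.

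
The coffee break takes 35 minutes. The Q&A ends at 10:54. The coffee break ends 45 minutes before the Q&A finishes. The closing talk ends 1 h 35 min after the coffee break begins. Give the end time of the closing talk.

The coffee break ends at 10:54 − 45 min = 10:09.
The coffee break starts at 10:09 − 35 min = 09:34.
The closing talk ends at 09:34 + 95 min = 11:09.

11:09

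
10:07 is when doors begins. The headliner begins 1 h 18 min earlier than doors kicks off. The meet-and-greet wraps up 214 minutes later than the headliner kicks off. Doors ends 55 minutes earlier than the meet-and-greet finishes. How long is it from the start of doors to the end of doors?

The headliner starts at 10:07 − 78 min = 08:49.
The meet-and-greet ends at 08:49 + 214 min = 12:23.
Doors ends at 12:23 − 55 min = 11:28.
From 10:07 to 11:28 is 1 h 21 min.

1 h 21 min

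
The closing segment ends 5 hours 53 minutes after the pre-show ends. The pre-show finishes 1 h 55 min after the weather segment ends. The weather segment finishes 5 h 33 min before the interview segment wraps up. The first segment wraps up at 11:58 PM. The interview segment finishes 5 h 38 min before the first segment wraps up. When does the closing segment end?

The interview segment ends at 11:58 PM − 338 min = 6:20 PM.
The weather segment ends at 6:20 PM − 333 min = 12:47 PM.
The pre-show ends at 12:47 PM + 115 min = 2:42 PM.
The closing segment ends at 2:42 PM + 353 min = 8:35 PM.

8:35 PM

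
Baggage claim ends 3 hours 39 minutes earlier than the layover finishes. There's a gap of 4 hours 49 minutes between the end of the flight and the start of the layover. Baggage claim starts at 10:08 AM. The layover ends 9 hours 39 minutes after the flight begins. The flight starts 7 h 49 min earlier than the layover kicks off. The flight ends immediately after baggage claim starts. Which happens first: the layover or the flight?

the flight

The flight ends at 10:08 AM.
The layover starts at 10:08 AM + 289 min = 2:57 PM.
The flight starts at 2:57 PM − 469 min = 7:08 AM.
The layover starts at 2:57 PM and the flight starts at 7:08 AM, so the flight is first.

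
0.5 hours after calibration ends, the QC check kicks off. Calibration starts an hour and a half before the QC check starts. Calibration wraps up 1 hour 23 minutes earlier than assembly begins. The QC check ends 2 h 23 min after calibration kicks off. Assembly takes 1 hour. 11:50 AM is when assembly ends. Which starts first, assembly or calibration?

calibration

Assembly starts at 11:50 AM − 60 min = 10:50 AM.
Calibration ends at 10:50 AM − 83 min = 9:27 AM.
The QC check starts at 9:27 AM + 30 min = 9:57 AM.
Calibration starts at 9:57 AM − 90 min = 8:27 AM.
Assembly starts at 10:50 AM and calibration starts at 8:27 AM, so calibration is first.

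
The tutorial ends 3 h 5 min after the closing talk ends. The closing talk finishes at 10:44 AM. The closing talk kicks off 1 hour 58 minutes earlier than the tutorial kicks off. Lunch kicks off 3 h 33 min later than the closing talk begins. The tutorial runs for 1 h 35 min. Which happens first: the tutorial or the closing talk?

The tutorial ends at 10:44 AM + 185 min = 1:49 PM.
The tutorial starts at 1:49 PM − 95 min = 12:14 PM.
The closing talk starts at 12:14 PM − 118 min = 10:16 AM.
The tutorial starts at 12:14 PM and the closing talk starts at 10:16 AM, so the closing talk is first.

the closing talk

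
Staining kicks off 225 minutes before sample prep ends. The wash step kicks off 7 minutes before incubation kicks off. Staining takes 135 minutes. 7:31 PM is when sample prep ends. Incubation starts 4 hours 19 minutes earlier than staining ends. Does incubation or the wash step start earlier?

Staining starts at 7:31 PM − 225 min = 3:46 PM.
Staining ends at 3:46 PM + 135 min = 6:01 PM.
Incubation starts at 6:01 PM − 259 min = 1:42 PM.
The wash step starts at 1:42 PM − 7 min = 1:35 PM.
Incubation starts at 1:42 PM and the wash step starts at 1:35 PM, so the wash step is first.

the wash step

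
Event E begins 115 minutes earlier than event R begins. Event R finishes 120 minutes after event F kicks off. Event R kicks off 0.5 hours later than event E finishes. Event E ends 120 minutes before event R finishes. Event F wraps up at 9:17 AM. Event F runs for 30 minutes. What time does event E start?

Event F starts at 9:17 AM − 30 min = 8:47 AM.
Event R ends at 8:47 AM + 120 min = 10:47 AM.
Event E ends at 10:47 AM − 120 min = 8:47 AM.
Event R starts at 8:47 AM + 30 min = 9:17 AM.
Event E starts at 9:17 AM − 115 min = 7:22 AM.

7:22 AM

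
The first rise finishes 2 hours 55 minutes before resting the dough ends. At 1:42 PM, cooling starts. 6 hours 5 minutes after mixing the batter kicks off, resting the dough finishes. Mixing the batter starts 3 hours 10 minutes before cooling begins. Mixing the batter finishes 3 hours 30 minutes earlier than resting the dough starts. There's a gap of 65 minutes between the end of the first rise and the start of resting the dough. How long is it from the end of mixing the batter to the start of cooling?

Mixing the batter starts at 1:42 PM − 190 min = 10:32 AM.
Resting the dough ends at 10:32 AM + 365 min = 4:37 PM.
The first rise ends at 4:37 PM − 175 min = 1:42 PM.
Resting the dough starts at 1:42 PM + 65 min = 2:47 PM.
Mixing the batter ends at 2:47 PM − 210 min = 11:17 AM.
From 11:17 AM to 1:42 PM is 2 h 25 min.

2 h 25 min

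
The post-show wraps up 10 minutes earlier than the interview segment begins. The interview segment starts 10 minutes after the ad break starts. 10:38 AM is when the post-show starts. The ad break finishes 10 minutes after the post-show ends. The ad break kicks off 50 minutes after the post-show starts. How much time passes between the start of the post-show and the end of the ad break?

1 hour

The ad break starts at 10:38 AM + 50 min = 11:28 AM.
The interview segment starts at 11:28 AM + 10 min = 11:38 AM.
The post-show ends at 11:38 AM − 10 min = 11:28 AM.
The ad break ends at 11:28 AM + 10 min = 11:38 AM.
From 10:38 AM to 11:38 AM is 1 hour.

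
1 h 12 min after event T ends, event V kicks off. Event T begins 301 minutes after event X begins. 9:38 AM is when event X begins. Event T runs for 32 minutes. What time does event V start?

4:23 PM

Event T starts at 9:38 AM + 301 min = 2:39 PM.
Event T ends at 2:39 PM + 32 min = 3:11 PM.
Event V starts at 3:11 PM + 72 min = 4:23 PM.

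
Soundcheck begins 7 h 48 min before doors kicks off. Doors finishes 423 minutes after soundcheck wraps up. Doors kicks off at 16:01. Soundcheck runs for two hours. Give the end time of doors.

17:16

Soundcheck starts at 16:01 − 468 min = 08:13.
Soundcheck ends at 08:13 + 120 min = 10:13.
Doors ends at 10:13 + 423 min = 17:16.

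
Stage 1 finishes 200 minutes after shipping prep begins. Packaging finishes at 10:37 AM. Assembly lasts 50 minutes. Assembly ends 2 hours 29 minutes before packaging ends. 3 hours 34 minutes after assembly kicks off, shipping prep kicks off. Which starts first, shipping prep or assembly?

Assembly ends at 10:37 AM − 149 min = 8:08 AM.
Assembly starts at 8:08 AM − 50 min = 7:18 AM.
Shipping prep starts at 7:18 AM + 214 min = 10:52 AM.
Shipping prep starts at 10:52 AM and assembly starts at 7:18 AM, so assembly is first.

assembly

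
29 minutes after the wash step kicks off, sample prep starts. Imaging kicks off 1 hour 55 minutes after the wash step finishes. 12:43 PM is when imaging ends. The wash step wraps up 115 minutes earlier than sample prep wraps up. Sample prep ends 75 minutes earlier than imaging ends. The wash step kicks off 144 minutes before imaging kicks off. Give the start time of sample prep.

9:33 AM

Sample prep ends at 12:43 PM − 75 min = 11:28 AM.
The wash step ends at 11:28 AM − 115 min = 9:33 AM.
Imaging starts at 9:33 AM + 115 min = 11:28 AM.
The wash step starts at 11:28 AM − 144 min = 9:04 AM.
Sample prep starts at 9:04 AM + 29 min = 9:33 AM.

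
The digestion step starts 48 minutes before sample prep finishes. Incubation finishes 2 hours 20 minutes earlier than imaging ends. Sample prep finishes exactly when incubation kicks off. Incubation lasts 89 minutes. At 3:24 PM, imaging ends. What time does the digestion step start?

Incubation ends at 3:24 PM − 140 min = 1:04 PM.
Incubation starts at 1:04 PM − 89 min = 11:35 AM.
So sample prep ends at 11:35 AM.
The digestion step starts at 11:35 AM − 48 min = 10:47 AM.

10:47 AM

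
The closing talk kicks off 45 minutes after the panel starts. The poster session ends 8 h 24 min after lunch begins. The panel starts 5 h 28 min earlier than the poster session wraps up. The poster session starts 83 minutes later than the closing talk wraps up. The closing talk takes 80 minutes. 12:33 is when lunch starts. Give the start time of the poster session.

The poster session ends at 12:33 + 504 min = 20:57.
The panel starts at 20:57 − 328 min = 15:29.
The closing talk starts at 15:29 + 45 min = 16:14.
The closing talk ends at 16:14 + 80 min = 17:34.
The poster session starts at 17:34 + 83 min = 18:57.

18:57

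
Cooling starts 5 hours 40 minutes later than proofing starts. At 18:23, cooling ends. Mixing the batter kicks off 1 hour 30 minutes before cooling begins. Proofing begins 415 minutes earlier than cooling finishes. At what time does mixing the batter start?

Proofing starts at 18:23 − 415 min = 11:28.
Cooling starts at 11:28 + 340 min = 17:08.
Mixing the batter starts at 17:08 − 90 min = 15:38.

15:38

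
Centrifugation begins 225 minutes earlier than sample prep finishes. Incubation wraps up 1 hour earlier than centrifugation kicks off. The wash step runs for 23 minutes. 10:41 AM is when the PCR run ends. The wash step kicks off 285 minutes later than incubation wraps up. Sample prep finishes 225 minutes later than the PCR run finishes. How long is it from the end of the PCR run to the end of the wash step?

4 h 8 min

Sample prep ends at 10:41 AM + 225 min = 2:26 PM.
Centrifugation starts at 2:26 PM − 225 min = 10:41 AM.
Incubation ends at 10:41 AM − 60 min = 9:41 AM.
The wash step starts at 9:41 AM + 285 min = 2:26 PM.
The wash step ends at 2:26 PM + 23 min = 2:49 PM.
From 10:41 AM to 2:49 PM is 4 h 8 min.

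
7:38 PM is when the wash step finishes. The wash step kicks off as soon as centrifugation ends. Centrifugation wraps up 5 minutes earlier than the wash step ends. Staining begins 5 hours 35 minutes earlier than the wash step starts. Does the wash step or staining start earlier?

Centrifugation ends at 7:38 PM − 5 min = 7:33 PM.
So the wash step starts at 7:33 PM.
Staining starts at 7:33 PM − 335 min = 1:58 PM.
The wash step starts at 7:33 PM and staining starts at 1:58 PM, so staining is first.

staining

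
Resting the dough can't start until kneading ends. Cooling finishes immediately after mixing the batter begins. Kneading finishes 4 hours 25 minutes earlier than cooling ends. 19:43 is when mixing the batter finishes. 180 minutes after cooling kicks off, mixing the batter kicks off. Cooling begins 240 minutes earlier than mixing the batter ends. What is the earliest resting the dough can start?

Cooling starts at 19:43 − 240 min = 15:43.
Mixing the batter starts at 15:43 + 180 min = 18:43.
So cooling ends at 18:43.
Kneading ends at 18:43 − 265 min = 14:18.
Resting the dough is bounded by kneading, so the earliest it can start is 14:18.

14:18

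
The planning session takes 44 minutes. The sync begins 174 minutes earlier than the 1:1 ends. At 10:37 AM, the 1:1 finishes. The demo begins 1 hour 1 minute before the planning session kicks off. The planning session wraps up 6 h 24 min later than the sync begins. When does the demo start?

The sync starts at 10:37 AM − 174 min = 7:43 AM.
The planning session ends at 7:43 AM + 384 min = 2:07 PM.
The planning session starts at 2:07 PM − 44 min = 1:23 PM.
The demo starts at 1:23 PM − 61 min = 12:22 PM.

12:22 PM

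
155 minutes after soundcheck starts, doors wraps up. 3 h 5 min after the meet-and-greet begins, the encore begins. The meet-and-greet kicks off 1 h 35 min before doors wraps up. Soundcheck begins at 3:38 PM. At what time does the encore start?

Doors ends at 3:38 PM + 155 min = 6:13 PM.
The meet-and-greet starts at 6:13 PM − 95 min = 4:38 PM.
The encore starts at 4:38 PM + 185 min = 7:43 PM.

7:43 PM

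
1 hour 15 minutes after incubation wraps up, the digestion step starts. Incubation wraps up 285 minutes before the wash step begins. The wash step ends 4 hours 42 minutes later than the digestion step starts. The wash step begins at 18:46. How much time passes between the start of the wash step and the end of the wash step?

1 h 12 min

Incubation ends at 18:46 − 285 min = 14:01.
The digestion step starts at 14:01 + 75 min = 15:16.
The wash step ends at 15:16 + 282 min = 19:58.
From 18:46 to 19:58 is 1 h 12 min.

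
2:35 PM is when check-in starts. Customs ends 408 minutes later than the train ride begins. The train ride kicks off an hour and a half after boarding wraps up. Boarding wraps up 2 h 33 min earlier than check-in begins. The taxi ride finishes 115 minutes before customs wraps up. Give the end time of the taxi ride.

6:25 PM

Boarding ends at 2:35 PM − 153 min = 12:02 PM.
The train ride starts at 12:02 PM + 90 min = 1:32 PM.
Customs ends at 1:32 PM + 408 min = 8:20 PM.
The taxi ride ends at 8:20 PM − 115 min = 6:25 PM.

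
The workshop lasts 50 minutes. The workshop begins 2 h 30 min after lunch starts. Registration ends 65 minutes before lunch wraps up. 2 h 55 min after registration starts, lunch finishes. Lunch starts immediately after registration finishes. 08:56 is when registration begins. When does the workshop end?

Lunch ends at 08:56 + 175 min = 11:51.
Registration ends at 11:51 − 65 min = 10:46.
So lunch starts at 10:46.
The workshop starts at 10:46 + 150 min = 13:16.
The workshop ends at 13:16 + 50 min = 14:06.

14:06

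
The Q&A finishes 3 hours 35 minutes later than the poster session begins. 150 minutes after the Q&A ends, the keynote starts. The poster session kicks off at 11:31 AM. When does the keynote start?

The Q&A ends at 11:31 AM + 215 min = 3:06 PM.
The keynote starts at 3:06 PM + 150 min = 5:36 PM.

5:36 PM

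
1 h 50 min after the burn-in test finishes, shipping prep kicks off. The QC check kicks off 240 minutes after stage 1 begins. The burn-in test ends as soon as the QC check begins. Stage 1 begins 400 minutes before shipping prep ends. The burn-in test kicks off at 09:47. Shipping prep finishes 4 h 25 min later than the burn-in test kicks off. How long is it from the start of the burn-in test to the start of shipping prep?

3 hours 35 minutes

Shipping prep ends at 09:47 + 265 min = 14:12.
Stage 1 starts at 14:12 − 400 min = 07:32.
The QC check starts at 07:32 + 240 min = 11:32.
So the burn-in test ends at 11:32.
Shipping prep starts at 11:32 + 110 min = 13:22.
From 09:47 to 13:22 is 3 hours 35 minutes.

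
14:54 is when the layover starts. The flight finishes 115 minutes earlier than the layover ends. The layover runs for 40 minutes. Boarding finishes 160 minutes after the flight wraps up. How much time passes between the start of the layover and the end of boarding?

The layover ends at 14:54 + 40 min = 15:34.
The flight ends at 15:34 − 115 min = 13:39.
Boarding ends at 13:39 + 160 min = 16:19.
From 14:54 to 16:19 is 1 hour 25 minutes.

1 hour 25 minutes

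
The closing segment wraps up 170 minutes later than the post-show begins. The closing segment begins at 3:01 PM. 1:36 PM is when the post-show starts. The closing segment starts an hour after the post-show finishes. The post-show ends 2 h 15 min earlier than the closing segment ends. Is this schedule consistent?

The closing segment ends at 1:36 PM + 170 min = 4:26 PM.
The post-show ends at 4:26 PM − 135 min = 2:11 PM.
The closing segment starts at 2:11 PM + 60 min = 3:11 PM.
But the closing segment is also said to start at 3:01 PM — a 10-minute conflict.

No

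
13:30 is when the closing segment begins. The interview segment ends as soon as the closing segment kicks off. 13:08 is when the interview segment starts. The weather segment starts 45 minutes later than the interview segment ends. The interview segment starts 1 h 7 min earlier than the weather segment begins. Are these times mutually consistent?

Yes

The interview segment ends at 13:30.
The weather segment starts at 13:30 + 45 min = 14:15.
The interview segment starts at 14:15 − 67 min = 13:08.
That matches the stated 13:08, so the schedule is consistent.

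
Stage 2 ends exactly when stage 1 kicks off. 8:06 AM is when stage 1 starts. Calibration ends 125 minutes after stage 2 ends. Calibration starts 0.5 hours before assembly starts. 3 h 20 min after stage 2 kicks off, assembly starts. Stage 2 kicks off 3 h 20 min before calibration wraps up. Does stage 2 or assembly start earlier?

Stage 2 ends at 8:06 AM.
Calibration ends at 8:06 AM + 125 min = 10:11 AM.
Stage 2 starts at 10:11 AM − 200 min = 6:51 AM.
Assembly starts at 6:51 AM + 200 min = 10:11 AM.
Stage 2 starts at 6:51 AM and assembly starts at 10:11 AM, so stage 2 is first.

stage 2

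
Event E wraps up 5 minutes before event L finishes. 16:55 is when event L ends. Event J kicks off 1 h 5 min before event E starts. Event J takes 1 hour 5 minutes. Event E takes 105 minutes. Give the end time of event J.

Event E ends at 16:55 − 5 min = 16:50.
Event E starts at 16:50 − 105 min = 15:05.
Event J starts at 15:05 − 65 min = 14:00.
Event J ends at 14:00 + 65 min = 15:05.

15:05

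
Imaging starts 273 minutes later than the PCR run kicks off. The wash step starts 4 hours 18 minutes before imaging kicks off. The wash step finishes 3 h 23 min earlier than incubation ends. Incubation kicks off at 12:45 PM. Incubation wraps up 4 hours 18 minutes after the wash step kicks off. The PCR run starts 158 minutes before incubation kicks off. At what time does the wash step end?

The PCR run starts at 12:45 PM − 158 min = 10:07 AM.
Imaging starts at 10:07 AM + 273 min = 2:40 PM.
The wash step starts at 2:40 PM − 258 min = 10:22 AM.
Incubation ends at 10:22 AM + 258 min = 2:40 PM.
The wash step ends at 2:40 PM − 203 min = 11:17 AM.

11:17 AM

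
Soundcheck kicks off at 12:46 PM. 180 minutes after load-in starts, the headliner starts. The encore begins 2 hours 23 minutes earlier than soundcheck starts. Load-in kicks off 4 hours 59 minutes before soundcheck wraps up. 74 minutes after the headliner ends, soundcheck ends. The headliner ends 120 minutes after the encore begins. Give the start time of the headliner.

11:38 AM

The encore starts at 12:46 PM − 143 min = 10:23 AM.
The headliner ends at 10:23 AM + 120 min = 12:23 PM.
Soundcheck ends at 12:23 PM + 74 min = 1:37 PM.
Load-in starts at 1:37 PM − 299 min = 8:38 AM.
The headliner starts at 8:38 AM + 180 min = 11:38 AM.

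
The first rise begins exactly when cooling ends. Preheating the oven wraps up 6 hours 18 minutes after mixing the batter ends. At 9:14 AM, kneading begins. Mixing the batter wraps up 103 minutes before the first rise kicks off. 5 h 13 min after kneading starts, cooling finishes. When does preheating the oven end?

7:02 PM

Cooling ends at 9:14 AM + 313 min = 2:27 PM.
So the first rise starts at 2:27 PM.
Mixing the batter ends at 2:27 PM − 103 min = 12:44 PM.
Preheating the oven ends at 12:44 PM + 378 min = 7:02 PM.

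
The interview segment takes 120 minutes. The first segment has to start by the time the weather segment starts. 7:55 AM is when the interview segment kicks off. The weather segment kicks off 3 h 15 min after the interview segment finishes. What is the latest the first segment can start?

The interview segment ends at 7:55 AM + 120 min = 9:55 AM.
The weather segment starts at 9:55 AM + 195 min = 1:10 PM.
The first segment is bounded by the weather segment, so the latest it can start is 1:10 PM.

1:10 PM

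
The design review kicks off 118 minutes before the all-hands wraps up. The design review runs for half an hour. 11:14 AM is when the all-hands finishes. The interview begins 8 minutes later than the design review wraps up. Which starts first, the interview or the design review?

the design review

The design review starts at 11:14 AM − 118 min = 9:16 AM.
The design review ends at 9:16 AM + 30 min = 9:46 AM.
The interview starts at 9:46 AM + 8 min = 9:54 AM.
The interview starts at 9:54 AM and the design review starts at 9:16 AM, so the design review is first.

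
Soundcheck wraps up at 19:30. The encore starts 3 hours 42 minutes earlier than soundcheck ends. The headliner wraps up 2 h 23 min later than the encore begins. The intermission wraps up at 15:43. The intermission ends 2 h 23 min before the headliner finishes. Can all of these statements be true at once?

The encore starts at 19:30 − 222 min = 15:48.
The headliner ends at 15:48 + 143 min = 18:11.
The intermission ends at 18:11 − 143 min = 15:48.
But the intermission is also said to end at 15:43 — a 5-minute conflict.

No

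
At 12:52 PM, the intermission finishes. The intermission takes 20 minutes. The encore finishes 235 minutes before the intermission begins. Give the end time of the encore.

8:37 AM

The intermission starts at 12:52 PM − 20 min = 12:32 PM.
The encore ends at 12:32 PM − 235 min = 8:37 AM.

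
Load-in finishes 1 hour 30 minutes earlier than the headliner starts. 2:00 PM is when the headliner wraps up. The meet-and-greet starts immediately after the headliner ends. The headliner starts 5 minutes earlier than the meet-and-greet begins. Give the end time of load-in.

12:25 PM

The meet-and-greet starts at 2:00 PM.
The headliner starts at 2:00 PM − 5 min = 1:55 PM.
Load-in ends at 1:55 PM − 90 min = 12:25 PM.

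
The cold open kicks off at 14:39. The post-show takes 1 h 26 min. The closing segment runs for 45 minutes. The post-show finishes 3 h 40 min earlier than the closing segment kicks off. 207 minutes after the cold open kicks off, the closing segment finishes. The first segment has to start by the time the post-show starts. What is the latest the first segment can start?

The closing segment ends at 14:39 + 207 min = 18:06.
The closing segment starts at 18:06 − 45 min = 17:21.
The post-show ends at 17:21 − 220 min = 13:41.
The post-show starts at 13:41 − 86 min = 12:15.
The first segment is bounded by the post-show, so the latest it can start is 12:15.

12:15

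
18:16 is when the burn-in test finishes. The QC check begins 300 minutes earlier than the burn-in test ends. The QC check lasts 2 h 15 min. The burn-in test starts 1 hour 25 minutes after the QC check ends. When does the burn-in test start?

16:56

The QC check starts at 18:16 − 300 min = 13:16.
The QC check ends at 13:16 + 135 min = 15:31.
The burn-in test starts at 15:31 + 85 min = 16:56.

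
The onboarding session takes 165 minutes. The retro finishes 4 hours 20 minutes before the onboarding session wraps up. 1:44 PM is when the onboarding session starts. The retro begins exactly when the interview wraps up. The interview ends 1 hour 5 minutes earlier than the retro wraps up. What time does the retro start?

The onboarding session ends at 1:44 PM + 165 min = 4:29 PM.
The retro ends at 4:29 PM − 260 min = 12:09 PM.
The interview ends at 12:09 PM − 65 min = 11:04 AM.
So the retro starts at 11:04 AM.

11:04 AM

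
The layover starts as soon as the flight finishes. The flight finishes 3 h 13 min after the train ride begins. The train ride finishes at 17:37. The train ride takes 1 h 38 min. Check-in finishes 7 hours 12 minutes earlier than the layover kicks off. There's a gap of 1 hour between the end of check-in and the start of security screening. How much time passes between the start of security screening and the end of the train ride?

The train ride starts at 17:37 − 98 min = 15:59.
The flight ends at 15:59 + 193 min = 19:12.
So the layover starts at 19:12.
Check-in ends at 19:12 − 432 min = 12:00.
Security screening starts at 12:00 + 60 min = 13:00.
From 13:00 to 17:37 is 4 hours 37 minutes.

4 hours 37 minutes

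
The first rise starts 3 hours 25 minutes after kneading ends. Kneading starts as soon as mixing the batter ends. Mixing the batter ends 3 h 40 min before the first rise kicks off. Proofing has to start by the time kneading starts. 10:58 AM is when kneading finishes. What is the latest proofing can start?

10:43 AM

The first rise starts at 10:58 AM + 205 min = 2:23 PM.
Mixing the batter ends at 2:23 PM − 220 min = 10:43 AM.
So kneading starts at 10:43 AM.
Proofing is bounded by kneading, so the latest it can start is 10:43 AM.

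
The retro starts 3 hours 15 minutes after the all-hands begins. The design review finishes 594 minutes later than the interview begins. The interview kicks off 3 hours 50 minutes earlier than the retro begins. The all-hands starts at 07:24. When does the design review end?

The retro starts at 07:24 + 195 min = 10:39.
The interview starts at 10:39 − 230 min = 06:49.
The design review ends at 06:49 + 594 min = 16:43.

16:43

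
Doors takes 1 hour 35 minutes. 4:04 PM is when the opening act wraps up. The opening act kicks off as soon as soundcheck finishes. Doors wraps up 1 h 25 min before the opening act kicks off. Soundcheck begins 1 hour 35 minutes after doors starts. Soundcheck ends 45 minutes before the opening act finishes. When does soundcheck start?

1:54 PM

Soundcheck ends at 4:04 PM − 45 min = 3:19 PM.
So the opening act starts at 3:19 PM.
Doors ends at 3:19 PM − 85 min = 1:54 PM.
Doors starts at 1:54 PM − 95 min = 12:19 PM.
Soundcheck starts at 12:19 PM + 95 min = 1:54 PM.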